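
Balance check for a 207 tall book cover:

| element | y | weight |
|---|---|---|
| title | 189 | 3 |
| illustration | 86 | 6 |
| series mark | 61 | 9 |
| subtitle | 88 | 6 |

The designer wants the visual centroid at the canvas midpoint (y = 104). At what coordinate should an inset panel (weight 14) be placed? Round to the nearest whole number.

y ≈ 128

After adding the inset panel, total weight = 3 + 6 + 9 + 6 + 14 = 38.
Along y: (2160 + 14·y) / 38 = 104 (existing moment 3·189 + 6·86 + 9·61 + 6·88 = 2160) ⇒ y = (3952 − 2160) / 14 ≈ 128.00.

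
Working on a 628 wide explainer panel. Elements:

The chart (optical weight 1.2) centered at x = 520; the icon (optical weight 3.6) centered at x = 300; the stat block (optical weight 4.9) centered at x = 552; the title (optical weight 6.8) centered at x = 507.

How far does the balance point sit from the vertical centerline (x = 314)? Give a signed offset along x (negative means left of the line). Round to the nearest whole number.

≈ 162

Σw = 1.2 + 3.6 + 4.9 + 6.8 = 16.5.
x-moment: 1.2·520 + 3.6·300 + 4.9·552 + 6.8·507 = 7856.4; centroid 7856.4/16.5 ≈ 476.15.
Against x = 314, that's 476.15 − 314 = 162.15.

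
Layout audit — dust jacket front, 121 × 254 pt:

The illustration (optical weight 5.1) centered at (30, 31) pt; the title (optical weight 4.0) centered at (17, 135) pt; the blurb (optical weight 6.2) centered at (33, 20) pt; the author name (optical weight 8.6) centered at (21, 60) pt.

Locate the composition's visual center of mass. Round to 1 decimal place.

(25.4, 56.0)

Weights sum to 5.1 + 4.0 + 6.2 + 8.6 = 23.9.
x-moment: 5.1·30 + 4.0·17 + 6.2·33 + 8.6·21 = 606.2; centroid 606.2/23.9 ≈ 25.36.
y-moment: 5.1·31 + 4.0·135 + 6.2·20 + 8.6·60 = 1338.1; centroid 1338.1/23.9 ≈ 55.99.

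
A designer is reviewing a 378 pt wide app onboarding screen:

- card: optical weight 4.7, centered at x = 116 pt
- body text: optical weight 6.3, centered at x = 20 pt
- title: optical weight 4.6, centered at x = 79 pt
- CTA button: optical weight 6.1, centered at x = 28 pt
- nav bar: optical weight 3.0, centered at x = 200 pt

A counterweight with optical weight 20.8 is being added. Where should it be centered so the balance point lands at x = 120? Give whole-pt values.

x ≈ 176

New total weight: (4.7 + 6.3 + 4.6 + 6.1 + 3.0) + 20.8 = 45.5.
x: need Σw·x = 45.5·120 = 5460.0. Existing = 4.7·116 + 6.3·20 + 4.6·79 + 6.1·28 + 3.0·200 = 1805.4. Remainder 3654.6 / 20.8 ≈ 175.70.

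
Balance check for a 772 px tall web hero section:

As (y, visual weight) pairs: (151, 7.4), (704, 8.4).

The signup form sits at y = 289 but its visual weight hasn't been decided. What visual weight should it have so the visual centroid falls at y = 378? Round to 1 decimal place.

w ≈ 11.9

Known weights sum to 7.4 + 8.4 = 15.8; their moment is 7.4·151 + 8.4·704 = 7031.0.
Balance at y = 378 requires (7031.0 + w·289) / (15.8 + w) = 378.
Solving: w = (378·15.8 − 7031.0) / (289 − 378) = -1058.6 / -89 ≈ 11.89.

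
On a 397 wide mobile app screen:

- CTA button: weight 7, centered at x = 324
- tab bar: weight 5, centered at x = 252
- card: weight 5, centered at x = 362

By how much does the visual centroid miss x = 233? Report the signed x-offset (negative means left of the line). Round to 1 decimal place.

≈ 81.0

Weights sum to 7 + 5 + 5 = 17.
x-moment: 7·324 + 5·252 + 5·362 = 5338; centroid 5338/17 ≈ 314.00.
Against x = 233, that's 314.00 − 233 = 81.00.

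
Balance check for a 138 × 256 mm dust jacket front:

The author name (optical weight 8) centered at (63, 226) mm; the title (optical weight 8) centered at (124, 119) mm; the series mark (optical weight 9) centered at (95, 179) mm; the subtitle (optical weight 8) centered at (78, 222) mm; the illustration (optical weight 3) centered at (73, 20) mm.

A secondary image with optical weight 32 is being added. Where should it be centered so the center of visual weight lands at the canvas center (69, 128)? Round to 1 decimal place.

After adding the secondary image, total weight = 8 + 8 + 9 + 8 + 3 + 32 = 68.
x: target moment 68×69 = 4692; current 8·63 + 8·124 + 9·95 + 8·78 + 3·73 = 3194; the secondary image supplies 1498, so x = 1498/32 ≈ 46.81.
y: target moment 68×128 = 8704; current 8·226 + 8·119 + 9·179 + 8·222 + 3·20 = 6207; the secondary image supplies 2497, so y = 2497/32 ≈ 78.03.

(46.8, 78.0)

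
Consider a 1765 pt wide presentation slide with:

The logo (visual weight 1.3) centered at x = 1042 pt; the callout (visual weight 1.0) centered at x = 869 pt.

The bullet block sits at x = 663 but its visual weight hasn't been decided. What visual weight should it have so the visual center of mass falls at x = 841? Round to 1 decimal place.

Known weights sum to 1.3 + 1.0 = 2.3; their moment is 1.3·1042 + 1.0·869 = 2223.6.
Balance at x = 841 requires (2223.6 + w·663) / (2.3 + w) = 841.
Rearranging, w·(663 − 841) = 841·2.3 − 2223.6 = -289.3, so w ≈ -289.3/-178 = 1.63.

w ≈ 1.6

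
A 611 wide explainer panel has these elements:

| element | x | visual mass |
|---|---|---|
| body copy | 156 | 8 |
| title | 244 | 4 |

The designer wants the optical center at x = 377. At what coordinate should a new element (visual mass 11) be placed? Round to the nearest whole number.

After adding the new element, total weight = 8 + 4 + 11 = 23.
Along x: (2224 + 11·x) / 23 = 377 (existing moment 8·156 + 4·244 = 2224) ⇒ x = (8671 − 2224) / 11 ≈ 586.09.

x ≈ 586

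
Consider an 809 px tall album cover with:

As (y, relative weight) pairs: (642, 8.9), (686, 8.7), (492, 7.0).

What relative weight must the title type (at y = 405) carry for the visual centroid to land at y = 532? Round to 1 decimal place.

w ≈ 16.1

Known weights sum to 8.9 + 8.7 + 7.0 = 24.6; their moment is 8.9·642 + 8.7·686 + 7.0·492 = 15126.0.
Set Σw·y/Σw = 532: (15126.0 + 405w) = 532·(24.6 + w).
Rearranging, w·(405 − 532) = 532·24.6 − 15126.0 = -2038.8, so w ≈ -2038.8/-127 = 16.05.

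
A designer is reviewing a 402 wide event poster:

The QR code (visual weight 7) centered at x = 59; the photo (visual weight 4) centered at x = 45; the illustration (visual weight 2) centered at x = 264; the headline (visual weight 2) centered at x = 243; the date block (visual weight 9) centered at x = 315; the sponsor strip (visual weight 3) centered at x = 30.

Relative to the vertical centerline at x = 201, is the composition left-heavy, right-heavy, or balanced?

Total weight = 7 + 4 + 2 + 2 + 9 + 3 = 27.
x: moment 4532 / weight 27 ≈ 167.85
167.9 vs midline 201 → left-heavy.

left-heavy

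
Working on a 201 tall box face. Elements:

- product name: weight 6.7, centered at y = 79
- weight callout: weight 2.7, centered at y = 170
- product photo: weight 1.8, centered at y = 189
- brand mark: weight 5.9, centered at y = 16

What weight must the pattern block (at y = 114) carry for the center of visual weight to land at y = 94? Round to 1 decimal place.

w ≈ 9.2

Known weights sum to 6.7 + 2.7 + 1.8 + 5.9 = 17.1; their moment is 6.7·79 + 2.7·170 + 1.8·189 + 5.9·16 = 1422.9.
For the centroid to hit 94: (1422.9 + w·114) / (17.1 + w) = 94.
Rearranging, w·(114 − 94) = 94·17.1 − 1422.9 = 184.5, so w ≈ 184.5/20 = 9.23.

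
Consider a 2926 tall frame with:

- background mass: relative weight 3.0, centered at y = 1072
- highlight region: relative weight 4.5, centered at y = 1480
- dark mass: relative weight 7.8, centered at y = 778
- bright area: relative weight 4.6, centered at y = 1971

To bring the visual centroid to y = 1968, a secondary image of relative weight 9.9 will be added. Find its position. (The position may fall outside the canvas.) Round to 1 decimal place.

After adding the secondary image, total weight = 3.0 + 4.5 + 7.8 + 4.6 + 9.9 = 29.8.
Along y: (25011.0 + 9.9·y) / 29.8 = 1968 (existing moment 3.0·1072 + 4.5·1480 + 7.8·778 + 4.6·1971 = 25011.0) ⇒ y = (58646.4 − 25011.0) / 9.9 ≈ 3397.52.

y ≈ 3397.5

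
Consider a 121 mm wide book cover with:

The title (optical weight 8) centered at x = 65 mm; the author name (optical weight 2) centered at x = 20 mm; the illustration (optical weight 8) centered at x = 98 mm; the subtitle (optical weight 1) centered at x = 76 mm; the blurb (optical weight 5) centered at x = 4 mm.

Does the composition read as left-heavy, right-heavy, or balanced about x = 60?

Σw = 8 + 2 + 8 + 1 + 5 = 24.
x-moment: 8·65 + 2·20 + 8·98 + 1·76 + 5·4 = 1440; centroid 1440/24 ≈ 60.00.
60.00 = 60 exactly: balanced.

balanced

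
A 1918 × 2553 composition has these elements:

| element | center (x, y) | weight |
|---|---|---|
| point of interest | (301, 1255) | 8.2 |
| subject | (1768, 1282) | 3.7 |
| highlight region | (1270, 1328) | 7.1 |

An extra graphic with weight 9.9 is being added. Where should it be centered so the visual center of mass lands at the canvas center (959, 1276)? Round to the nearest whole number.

(979, 1254)

New total weight: (8.2 + 3.7 + 7.1) + 9.9 = 28.9.
x: need Σw·x = 28.9·959 = 27715.1. Existing = 8.2·301 + 3.7·1768 + 7.1·1270 = 18026.8. Remainder 9688.3 / 9.9 ≈ 978.62.
y: need Σw·y = 28.9·1276 = 36876.4. Existing = 8.2·1255 + 3.7·1282 + 7.1·1328 = 24463.2. Remainder 12413.2 / 9.9 ≈ 1253.86.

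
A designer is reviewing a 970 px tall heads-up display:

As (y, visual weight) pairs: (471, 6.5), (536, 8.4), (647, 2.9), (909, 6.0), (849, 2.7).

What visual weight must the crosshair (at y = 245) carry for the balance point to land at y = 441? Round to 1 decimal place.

w ≈ 28.1

Existing Σw = 26.5 (6.5 + 8.4 + 2.9 + 6.0 + 2.7); existing moment 6.5·471 + 8.4·536 + 2.9·647 + 6.0·909 + 2.7·849 = 17186.5.
Set Σw·y/Σw = 441: (17186.5 + 245w) = 441·(26.5 + w).
Solving: w = (441·26.5 − 17186.5) / (245 − 441) = -5500.0 / -196 ≈ 28.06.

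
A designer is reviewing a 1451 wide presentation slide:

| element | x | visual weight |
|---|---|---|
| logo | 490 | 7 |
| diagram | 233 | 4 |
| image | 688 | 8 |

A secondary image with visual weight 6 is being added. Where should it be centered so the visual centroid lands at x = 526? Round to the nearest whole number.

x ≈ 547

With the secondary image, Σw becomes 7 + 4 + 8 + 6 = 25.
Along x: (9866 + 6·x) / 25 = 526 (existing moment 7·490 + 4·233 + 8·688 = 9866) ⇒ x = (13150 − 9866) / 6 ≈ 547.33.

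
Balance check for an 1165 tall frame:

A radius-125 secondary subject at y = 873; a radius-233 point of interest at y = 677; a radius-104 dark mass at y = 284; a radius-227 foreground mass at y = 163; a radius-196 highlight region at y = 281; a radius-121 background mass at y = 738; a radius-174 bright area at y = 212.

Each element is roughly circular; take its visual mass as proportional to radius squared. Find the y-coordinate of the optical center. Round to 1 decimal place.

y ≈ 416.9

r² weights: secondary subject 125² = 15625, point of interest 233² = 54289, dark mass 104² = 10816, foreground mass 227² = 51529, highlight region 196² = 38416, background mass 121² = 14641, bright area 174² = 30276. Total = 215592.
Σw·y = 15625·873 + 54289·677 + 10816·284 + 51529·163 + 38416·281 + 14641·738 + 30276·212 = 89883715, so ȳ = 89883715/215592 ≈ 416.92.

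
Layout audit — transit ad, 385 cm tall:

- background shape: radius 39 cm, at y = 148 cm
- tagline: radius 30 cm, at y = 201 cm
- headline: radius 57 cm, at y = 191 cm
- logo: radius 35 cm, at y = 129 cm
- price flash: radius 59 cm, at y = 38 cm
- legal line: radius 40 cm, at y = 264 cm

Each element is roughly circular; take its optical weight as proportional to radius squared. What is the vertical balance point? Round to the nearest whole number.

Weights ∝ r²: background shape 39² = 1521, tagline 30² = 900, headline 57² = 3249, logo 35² = 1225, price flash 59² = 3481, legal line 40² = 1600; Σw = 11976.
y: moment 1739270 / weight 11976 ≈ 145.23

y ≈ 145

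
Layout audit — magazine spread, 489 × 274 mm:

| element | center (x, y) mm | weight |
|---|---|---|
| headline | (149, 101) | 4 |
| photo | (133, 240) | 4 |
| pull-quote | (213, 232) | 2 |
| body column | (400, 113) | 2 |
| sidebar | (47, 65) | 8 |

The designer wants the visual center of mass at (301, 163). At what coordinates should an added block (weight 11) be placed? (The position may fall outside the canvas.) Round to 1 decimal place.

With the added block, Σw becomes 4 + 4 + 2 + 2 + 8 + 11 = 31.
Along x: (2730 + 11·x) / 31 = 301 (existing moment 4·149 + 4·133 + 2·213 + 2·400 + 8·47 = 2730) ⇒ x = (9331 − 2730) / 11 ≈ 600.09.
Along y: (2574 + 11·y) / 31 = 163 (existing moment 4·101 + 4·240 + 2·232 + 2·113 + 8·65 = 2574) ⇒ y = (5053 − 2574) / 11 ≈ 225.36.

(600.1, 225.4)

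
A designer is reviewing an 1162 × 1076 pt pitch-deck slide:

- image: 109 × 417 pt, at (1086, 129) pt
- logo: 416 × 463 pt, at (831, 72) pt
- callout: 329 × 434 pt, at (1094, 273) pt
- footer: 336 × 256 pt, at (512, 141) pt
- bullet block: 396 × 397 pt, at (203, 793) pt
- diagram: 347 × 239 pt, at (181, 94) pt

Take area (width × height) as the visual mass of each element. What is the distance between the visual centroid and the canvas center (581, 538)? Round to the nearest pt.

Areas → weights: image 109·417 = 45453, logo 416·463 = 192608, callout 329·434 = 142786, footer 336·256 = 86016, bullet block 396·397 = 157212, diagram 347·239 = 82933; Σw = 707008.
Σw·x = 456592191; x̄ = 456592191/707008 ≈ 645.81.
y: moment 203304865 / weight 707008 ≈ 287.56
From (581, 538): dx = 64.81, dy = -250.44, so the distance is √(dx²+dy²) ≈ 258.69.

≈ 259 pt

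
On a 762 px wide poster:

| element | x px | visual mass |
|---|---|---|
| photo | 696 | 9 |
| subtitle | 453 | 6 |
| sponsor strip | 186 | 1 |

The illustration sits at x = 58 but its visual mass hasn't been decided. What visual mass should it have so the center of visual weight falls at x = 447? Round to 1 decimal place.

w ≈ 5.2

Existing Σw = 16 (9 + 6 + 1); existing moment 9·696 + 6·453 + 1·186 = 9168.
Set Σw·x/Σw = 447: (9168 + 58w) = 447·(16 + w).
So w = (447·16 − 9168)/(58 − 447) = -2016/-389 ≈ 5.18.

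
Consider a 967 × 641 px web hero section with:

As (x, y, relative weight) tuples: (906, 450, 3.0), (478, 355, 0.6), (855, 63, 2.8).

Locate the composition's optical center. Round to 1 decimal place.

(843.6, 271.8)

Σw = 3.0 + 0.6 + 2.8 = 6.4.
Σw·x = 3.0·906 + 0.6·478 + 2.8·855 = 5398.8, so x̄ = 5398.8/6.4 ≈ 843.56.
Σw·y = 3.0·450 + 0.6·355 + 2.8·63 = 1739.4, so ȳ = 1739.4/6.4 ≈ 271.78.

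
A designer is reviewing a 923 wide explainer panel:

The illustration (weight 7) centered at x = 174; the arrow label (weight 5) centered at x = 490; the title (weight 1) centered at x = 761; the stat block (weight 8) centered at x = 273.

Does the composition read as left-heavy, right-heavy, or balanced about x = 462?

left-heavy

Σw = 7 + 5 + 1 + 8 = 21.
x-moment: 7·174 + 5·490 + 1·761 + 8·273 = 6613; centroid 6613/21 ≈ 314.90.
314.9 vs midline 462 → left-heavy.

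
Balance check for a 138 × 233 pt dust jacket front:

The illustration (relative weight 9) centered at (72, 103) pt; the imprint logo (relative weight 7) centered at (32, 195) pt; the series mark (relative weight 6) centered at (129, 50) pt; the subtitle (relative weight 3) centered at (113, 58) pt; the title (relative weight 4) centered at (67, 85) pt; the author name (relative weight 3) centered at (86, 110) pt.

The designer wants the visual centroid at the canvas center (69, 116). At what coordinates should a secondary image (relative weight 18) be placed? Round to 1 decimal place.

With the secondary image, Σw becomes 9 + 7 + 6 + 3 + 4 + 3 + 18 = 50.
x: target moment 50×69 = 3450; current 9·72 + 7·32 + 6·129 + 3·113 + 4·67 + 3·86 = 2511; the secondary image supplies 939, so x = 939/18 ≈ 52.17.
y: target moment 50×116 = 5800; current 9·103 + 7·195 + 6·50 + 3·58 + 4·85 + 3·110 = 3436; the secondary image supplies 2364, so y = 2364/18 ≈ 131.33.

(52.2, 131.3)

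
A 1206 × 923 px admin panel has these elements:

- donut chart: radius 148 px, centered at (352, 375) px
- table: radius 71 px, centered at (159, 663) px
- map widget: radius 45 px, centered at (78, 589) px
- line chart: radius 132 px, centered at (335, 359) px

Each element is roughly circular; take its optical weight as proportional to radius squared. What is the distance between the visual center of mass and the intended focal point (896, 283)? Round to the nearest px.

≈ 597 px

r² weights: donut chart 148² = 21904, table 71² = 5041, map widget 45² = 2025, line chart 132² = 17424. Total = 46394.
Σw·x = 21904·352 + 5041·159 + 2025·78 + 17424·335 = 14506717, so x̄ = 14506717/46394 ≈ 312.69.
Σw·y = 21904·375 + 5041·663 + 2025·589 + 17424·359 = 19004124, so ȳ = 19004124/46394 ≈ 409.62.
Offset from (896, 283): Δx ≈ -583.31, Δy ≈ 126.62; distance = √(Δx² + Δy²) ≈ 596.90.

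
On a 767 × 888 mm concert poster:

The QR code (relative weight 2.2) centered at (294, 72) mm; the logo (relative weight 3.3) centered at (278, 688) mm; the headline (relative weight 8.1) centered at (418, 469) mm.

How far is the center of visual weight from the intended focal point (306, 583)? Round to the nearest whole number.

≈ 138 mm

Total weight = 2.2 + 3.3 + 8.1 = 13.6.
x: (2.2·294 + 3.3·278 + 8.1·418) / 13.6 = 4950.0 / 13.6 ≈ 363.97
y: (2.2·72 + 3.3·688 + 8.1·469) / 13.6 = 6227.7 / 13.6 ≈ 457.92
Offset from (306, 583): Δx ≈ 57.97, Δy ≈ -125.08; distance = √(Δx² + Δy²) ≈ 137.86.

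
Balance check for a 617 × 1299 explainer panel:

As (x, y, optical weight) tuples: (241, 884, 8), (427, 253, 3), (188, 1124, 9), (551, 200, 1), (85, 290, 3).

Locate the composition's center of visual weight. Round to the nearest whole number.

Σw = 8 + 3 + 9 + 1 + 3 = 24.
Σw·x = 8·241 + 3·427 + 9·188 + 1·551 + 3·85 = 5707, so x̄ = 5707/24 ≈ 237.79.
Σw·y = 8·884 + 3·253 + 9·1124 + 1·200 + 3·290 = 19017, so ȳ = 19017/24 ≈ 792.38.

(238, 792)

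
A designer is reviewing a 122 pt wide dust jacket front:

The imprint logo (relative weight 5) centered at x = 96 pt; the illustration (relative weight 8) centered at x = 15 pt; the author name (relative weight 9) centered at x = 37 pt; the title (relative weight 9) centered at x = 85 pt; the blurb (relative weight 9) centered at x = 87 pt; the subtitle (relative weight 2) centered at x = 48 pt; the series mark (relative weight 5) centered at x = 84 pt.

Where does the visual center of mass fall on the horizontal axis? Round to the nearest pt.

Weights sum to 5 + 8 + 9 + 9 + 9 + 2 + 5 = 47.
x: (5·96 + 8·15 + 9·37 + 9·85 + 9·87 + 2·48 + 5·84) / 47 = 2997 / 47 ≈ 63.77

x ≈ 64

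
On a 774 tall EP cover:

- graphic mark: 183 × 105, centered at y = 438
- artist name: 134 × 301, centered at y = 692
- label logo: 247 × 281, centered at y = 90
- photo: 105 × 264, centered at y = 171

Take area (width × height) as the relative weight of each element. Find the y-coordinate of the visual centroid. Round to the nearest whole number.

Taking area as weight: graphic mark 183·105 = 19215, artist name 134·301 = 40334, label logo 247·281 = 69407, photo 105·264 = 27720. Sum 156676.
Σw·y = 19215·438 + 40334·692 + 69407·90 + 27720·171 = 47314048, so ȳ = 47314048/156676 ≈ 301.99.

y ≈ 302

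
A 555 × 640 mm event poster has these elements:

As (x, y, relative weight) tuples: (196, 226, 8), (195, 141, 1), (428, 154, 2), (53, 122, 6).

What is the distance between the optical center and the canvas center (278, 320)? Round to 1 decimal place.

Total weight = 8 + 1 + 2 + 6 = 17.
Σw·x = 8·196 + 1·195 + 2·428 + 6·53 = 2937, so x̄ = 2937/17 ≈ 172.76.
Σw·y = 8·226 + 1·141 + 2·154 + 6·122 = 2989, so ȳ = 2989/17 ≈ 175.82.
Offset from (278, 320): Δx ≈ -105.24, Δy ≈ -144.18; distance = √(Δx² + Δy²) ≈ 178.50.

≈ 178.5 mm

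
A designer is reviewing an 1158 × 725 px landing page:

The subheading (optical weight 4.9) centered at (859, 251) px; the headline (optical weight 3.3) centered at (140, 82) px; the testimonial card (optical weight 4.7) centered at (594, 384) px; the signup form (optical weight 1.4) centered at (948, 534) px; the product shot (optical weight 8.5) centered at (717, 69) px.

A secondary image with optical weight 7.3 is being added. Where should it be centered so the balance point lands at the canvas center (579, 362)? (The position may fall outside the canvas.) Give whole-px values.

(348, 857)

With the secondary image, Σw becomes 4.9 + 3.3 + 4.7 + 1.4 + 8.5 + 7.3 = 30.1.
x: target moment 30.1×579 = 17427.9; current 4.9·859 + 3.3·140 + 4.7·594 + 1.4·948 + 8.5·717 = 14884.6; the secondary image supplies 2543.3, so x = 2543.3/7.3 ≈ 348.40.
y: target moment 30.1×362 = 10896.2; current 4.9·251 + 3.3·82 + 4.7·384 + 1.4·534 + 8.5·69 = 4639.4; the secondary image supplies 6256.8, so y = 6256.8/7.3 ≈ 857.10.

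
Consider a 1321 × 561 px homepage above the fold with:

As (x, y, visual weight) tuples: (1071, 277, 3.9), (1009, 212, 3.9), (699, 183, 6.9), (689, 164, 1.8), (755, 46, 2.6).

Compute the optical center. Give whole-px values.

(845, 188)

Weights sum to 3.9 + 3.9 + 6.9 + 1.8 + 2.6 = 19.1.
x-moment: 3.9·1071 + 3.9·1009 + 6.9·699 + 1.8·689 + 2.6·755 = 16138.3; centroid 16138.3/19.1 ≈ 844.94.
y-moment: 3.9·277 + 3.9·212 + 6.9·183 + 1.8·164 + 2.6·46 = 3584.6; centroid 3584.6/19.1 ≈ 187.68.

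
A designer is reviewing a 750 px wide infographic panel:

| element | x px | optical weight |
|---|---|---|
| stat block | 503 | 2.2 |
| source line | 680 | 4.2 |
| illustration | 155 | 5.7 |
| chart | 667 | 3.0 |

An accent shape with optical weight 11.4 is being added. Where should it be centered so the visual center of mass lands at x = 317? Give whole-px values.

x ≈ 136

After adding the accent shape, total weight = 2.2 + 4.2 + 5.7 + 3.0 + 11.4 = 26.5.
x: need Σw·x = 26.5·317 = 8400.5. Existing = 2.2·503 + 4.2·680 + 5.7·155 + 3.0·667 = 6847.1. Remainder 1553.4 / 11.4 ≈ 136.26.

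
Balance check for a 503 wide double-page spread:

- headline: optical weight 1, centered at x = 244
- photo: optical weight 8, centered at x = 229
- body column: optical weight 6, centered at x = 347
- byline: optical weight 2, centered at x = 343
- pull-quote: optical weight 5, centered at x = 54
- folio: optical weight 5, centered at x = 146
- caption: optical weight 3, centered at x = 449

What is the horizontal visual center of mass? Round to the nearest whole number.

x ≈ 240

Total weight = 1 + 8 + 6 + 2 + 5 + 5 + 3 = 30.
Σw·x = 1·244 + 8·229 + 6·347 + 2·343 + 5·54 + 5·146 + 3·449 = 7191, so x̄ = 7191/30 ≈ 239.70.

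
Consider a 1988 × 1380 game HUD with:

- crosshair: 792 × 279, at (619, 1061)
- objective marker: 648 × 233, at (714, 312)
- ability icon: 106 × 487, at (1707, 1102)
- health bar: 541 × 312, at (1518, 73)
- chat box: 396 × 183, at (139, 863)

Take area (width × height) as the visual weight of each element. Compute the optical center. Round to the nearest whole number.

Areas → weights: crosshair 792·279 = 220968, objective marker 648·233 = 150984, ability icon 106·487 = 51622, health bar 541·312 = 168792, chat box 396·183 = 72468; Σw = 664834.
Σw·x = 220968·619 + 150984·714 + 51622·1707 + 168792·1518 + 72468·139 = 598999830, so x̄ = 598999830/664834 ≈ 900.98.
Σw·y = 220968·1061 + 150984·312 + 51622·1102 + 168792·73 + 72468·863 = 413303200, so ȳ = 413303200/664834 ≈ 621.66.

(901, 622)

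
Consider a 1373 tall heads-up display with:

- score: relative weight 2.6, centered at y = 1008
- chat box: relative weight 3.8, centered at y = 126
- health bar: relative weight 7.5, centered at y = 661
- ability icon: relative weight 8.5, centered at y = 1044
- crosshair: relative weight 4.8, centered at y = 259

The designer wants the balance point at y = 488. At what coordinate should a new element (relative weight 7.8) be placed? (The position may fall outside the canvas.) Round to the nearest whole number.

y ≈ -140

With the new element, Σw becomes 2.6 + 3.8 + 7.5 + 8.5 + 4.8 + 7.8 = 35.0.
y: need Σw·y = 35.0·488 = 17080.0. Existing = 2.6·1008 + 3.8·126 + 7.5·661 + 8.5·1044 + 4.8·259 = 18174.3. Remainder -1094.3 / 7.8 ≈ -140.29.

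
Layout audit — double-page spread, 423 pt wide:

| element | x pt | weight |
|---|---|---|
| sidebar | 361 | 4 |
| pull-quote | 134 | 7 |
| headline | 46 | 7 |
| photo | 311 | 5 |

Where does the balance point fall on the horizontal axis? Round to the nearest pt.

Σw = 4 + 7 + 7 + 5 = 23.
Σw·x = 4·361 + 7·134 + 7·46 + 5·311 = 4259, so x̄ = 4259/23 ≈ 185.17.

x ≈ 185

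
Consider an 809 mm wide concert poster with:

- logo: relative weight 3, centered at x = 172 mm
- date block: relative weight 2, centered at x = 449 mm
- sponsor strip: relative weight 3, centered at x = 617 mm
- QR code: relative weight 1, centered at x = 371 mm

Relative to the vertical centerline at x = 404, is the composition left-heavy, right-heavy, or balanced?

Total weight = 3 + 2 + 3 + 1 = 9.
x-moment: 3·172 + 2·449 + 3·617 + 1·371 = 3636; centroid 3636/9 ≈ 404.00.
404.00 = 404 exactly: balanced.

balanced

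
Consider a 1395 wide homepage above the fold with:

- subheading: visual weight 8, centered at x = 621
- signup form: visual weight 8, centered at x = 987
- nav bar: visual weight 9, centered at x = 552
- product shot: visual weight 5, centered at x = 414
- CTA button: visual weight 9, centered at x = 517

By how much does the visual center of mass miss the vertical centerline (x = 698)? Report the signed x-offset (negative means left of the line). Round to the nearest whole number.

≈ -68

Total weight = 8 + 8 + 9 + 5 + 9 = 39.
Σw·x = 8·621 + 8·987 + 9·552 + 5·414 + 9·517 = 24555, so x̄ = 24555/39 ≈ 629.62.
Difference: 629.62 − 698 ≈ -68.38.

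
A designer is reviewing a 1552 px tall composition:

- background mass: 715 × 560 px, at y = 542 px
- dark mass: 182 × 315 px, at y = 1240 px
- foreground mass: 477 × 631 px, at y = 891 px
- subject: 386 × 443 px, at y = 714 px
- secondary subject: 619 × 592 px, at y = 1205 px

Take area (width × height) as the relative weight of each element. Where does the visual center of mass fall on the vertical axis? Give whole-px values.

Areas → weights: background mass 715·560 = 400400, dark mass 182·315 = 57330, foreground mass 477·631 = 300987, subject 386·443 = 170998, secondary subject 619·592 = 366448; Σw = 1296163.
Σw·y = 400400·542 + 57330·1240 + 300987·891 + 170998·714 + 366448·1205 = 1119947829, so ȳ = 1119947829/1296163 ≈ 864.05.

y ≈ 864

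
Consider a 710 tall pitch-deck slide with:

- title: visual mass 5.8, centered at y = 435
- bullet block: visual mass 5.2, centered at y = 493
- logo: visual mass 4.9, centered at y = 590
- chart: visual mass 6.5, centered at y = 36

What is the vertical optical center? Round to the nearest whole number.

Total weight = 5.8 + 5.2 + 4.9 + 6.5 = 22.4.
Σw·y = 5.8·435 + 5.2·493 + 4.9·590 + 6.5·36 = 8211.6, so ȳ = 8211.6/22.4 ≈ 366.59.

y ≈ 367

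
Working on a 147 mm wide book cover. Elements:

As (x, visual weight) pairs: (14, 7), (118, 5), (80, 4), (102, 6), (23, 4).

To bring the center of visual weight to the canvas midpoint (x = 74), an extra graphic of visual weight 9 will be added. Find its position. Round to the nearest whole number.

With the extra graphic, Σw becomes 7 + 5 + 4 + 6 + 4 + 9 = 35.
Along x: (1712 + 9·x) / 35 = 74 (existing moment 7·14 + 5·118 + 4·80 + 6·102 + 4·23 = 1712) ⇒ x = (2590 − 1712) / 9 ≈ 97.56.

x ≈ 98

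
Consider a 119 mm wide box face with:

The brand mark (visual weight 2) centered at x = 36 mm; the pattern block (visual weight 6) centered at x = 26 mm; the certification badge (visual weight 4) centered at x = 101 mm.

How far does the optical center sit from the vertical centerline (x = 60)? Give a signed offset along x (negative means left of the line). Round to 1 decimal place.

≈ -7.3 mm

Total weight = 2 + 6 + 4 = 12.
x-moment: 2·36 + 6·26 + 4·101 = 632; centroid 632/12 ≈ 52.67.
Against x = 60, that's 52.67 − 60 = -7.33.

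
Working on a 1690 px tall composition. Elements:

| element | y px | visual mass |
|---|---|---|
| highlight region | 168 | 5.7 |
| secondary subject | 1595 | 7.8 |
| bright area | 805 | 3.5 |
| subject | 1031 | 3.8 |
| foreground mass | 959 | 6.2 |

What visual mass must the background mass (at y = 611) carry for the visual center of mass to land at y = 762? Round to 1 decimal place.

Fixed elements: Σw = 5.7 + 7.8 + 3.5 + 3.8 + 6.2 = 27.0, Σw·y = 5.7·168 + 7.8·1595 + 3.5·805 + 3.8·1031 + 6.2·959 = 26079.7.
For the centroid to hit 762: (26079.7 + w·611) / (27.0 + w) = 762.
Solving: w = (762·27.0 − 26079.7) / (611 − 762) = -5505.7 / -151 ≈ 36.46.

w ≈ 36.5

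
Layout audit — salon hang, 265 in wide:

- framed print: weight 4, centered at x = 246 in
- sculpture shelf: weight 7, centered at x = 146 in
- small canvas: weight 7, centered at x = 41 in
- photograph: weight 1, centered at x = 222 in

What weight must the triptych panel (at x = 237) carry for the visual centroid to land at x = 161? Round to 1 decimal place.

Existing Σw = 19 (4 + 7 + 7 + 1); existing moment 4·246 + 7·146 + 7·41 + 1·222 = 2515.
For the centroid to hit 161: (2515 + w·237) / (19 + w) = 161.
Rearranging, w·(237 − 161) = 161·19 − 2515 = 544, so w ≈ 544/76 = 7.16.

w ≈ 7.2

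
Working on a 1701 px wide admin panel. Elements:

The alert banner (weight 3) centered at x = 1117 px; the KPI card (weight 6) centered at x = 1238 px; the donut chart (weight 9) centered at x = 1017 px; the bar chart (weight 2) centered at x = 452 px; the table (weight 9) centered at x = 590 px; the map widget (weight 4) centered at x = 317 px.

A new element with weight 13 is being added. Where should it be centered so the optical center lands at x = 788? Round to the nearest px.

New total weight: (3 + 6 + 9 + 2 + 9 + 4) + 13 = 46.
Along x: (27414 + 13·x) / 46 = 788 (existing moment 3·1117 + 6·1238 + 9·1017 + 2·452 + 9·590 + 4·317 = 27414) ⇒ x = (36248 − 27414) / 13 ≈ 679.54.

x ≈ 680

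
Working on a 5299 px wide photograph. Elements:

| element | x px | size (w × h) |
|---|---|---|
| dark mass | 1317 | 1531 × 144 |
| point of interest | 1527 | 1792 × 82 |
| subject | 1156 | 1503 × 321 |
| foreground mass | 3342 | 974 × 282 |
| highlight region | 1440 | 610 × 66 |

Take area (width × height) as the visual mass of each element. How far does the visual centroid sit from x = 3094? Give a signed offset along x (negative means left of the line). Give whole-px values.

≈ -1335 px

Areas → weights: dark mass 1531·144 = 220464, point of interest 1792·82 = 146944, subject 1503·321 = 482463, foreground mass 974·282 = 274668, highlight region 610·66 = 40260; Σw = 1164799.
x: (220464·1317 + 146944·1527 + 482463·1156 + 274668·3342 + 40260·1440) / 1164799 = 2048376660 / 1164799 ≈ 1758.57
Against x = 3094, that's 1758.57 − 3094 = -1335.43.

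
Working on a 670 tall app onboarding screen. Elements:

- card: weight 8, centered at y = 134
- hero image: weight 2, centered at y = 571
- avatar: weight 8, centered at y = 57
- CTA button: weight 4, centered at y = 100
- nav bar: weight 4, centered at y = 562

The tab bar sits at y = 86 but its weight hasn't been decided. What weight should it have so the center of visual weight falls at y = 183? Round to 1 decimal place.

Existing Σw = 26 (8 + 2 + 8 + 4 + 4); existing moment 8·134 + 2·571 + 8·57 + 4·100 + 4·562 = 5318.
Set Σw·y/Σw = 183: (5318 + 86w) = 183·(26 + w).
Solving: w = (183·26 − 5318) / (86 − 183) = -560 / -97 ≈ 5.77.

w ≈ 5.8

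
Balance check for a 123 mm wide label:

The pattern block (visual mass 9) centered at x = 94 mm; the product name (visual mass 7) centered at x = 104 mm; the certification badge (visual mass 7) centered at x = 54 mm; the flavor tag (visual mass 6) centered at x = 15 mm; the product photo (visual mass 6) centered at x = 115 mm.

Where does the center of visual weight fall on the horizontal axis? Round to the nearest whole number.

x ≈ 78

Total weight = 9 + 7 + 7 + 6 + 6 = 35.
Σw·x = 9·94 + 7·104 + 7·54 + 6·15 + 6·115 = 2732, so x̄ = 2732/35 ≈ 78.06.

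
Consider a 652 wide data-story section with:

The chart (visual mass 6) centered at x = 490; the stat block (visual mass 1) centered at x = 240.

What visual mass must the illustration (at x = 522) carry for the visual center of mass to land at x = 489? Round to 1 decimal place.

Known weights sum to 6 + 1 = 7; their moment is 6·490 + 1·240 = 3180.
Set Σw·x/Σw = 489: (3180 + 522w) = 489·(7 + w).
Rearranging, w·(522 − 489) = 489·7 − 3180 = 243, so w ≈ 243/33 = 7.36.

w ≈ 7.4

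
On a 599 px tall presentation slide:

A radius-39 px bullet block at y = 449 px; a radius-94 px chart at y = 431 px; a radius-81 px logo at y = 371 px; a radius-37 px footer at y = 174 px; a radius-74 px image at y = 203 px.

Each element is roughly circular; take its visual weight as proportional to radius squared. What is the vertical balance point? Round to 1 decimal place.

r² weights: bullet block 39² = 1521, chart 94² = 8836, logo 81² = 6561, footer 37² = 1369, image 74² = 5476. Total = 23763.
y: (1521·449 + 8836·431 + 6561·371 + 1369·174 + 5476·203) / 23763 = 8275210 / 23763 ≈ 348.24

y ≈ 348.2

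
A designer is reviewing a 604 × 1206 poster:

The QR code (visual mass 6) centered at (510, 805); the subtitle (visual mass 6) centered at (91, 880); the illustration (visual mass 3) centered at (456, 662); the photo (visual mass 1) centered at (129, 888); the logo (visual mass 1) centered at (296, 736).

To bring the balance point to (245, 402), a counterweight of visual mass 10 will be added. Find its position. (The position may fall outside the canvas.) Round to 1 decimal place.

After adding the counterweight, total weight = 6 + 6 + 3 + 1 + 1 + 10 = 27.
x: target moment 27×245 = 6615; current 6·510 + 6·91 + 3·456 + 1·129 + 1·296 = 5399; the counterweight supplies 1216, so x = 1216/10 ≈ 121.60.
y: target moment 27×402 = 10854; current 6·805 + 6·880 + 3·662 + 1·888 + 1·736 = 13720; the counterweight supplies -2866, so y = -2866/10 ≈ -286.60.

(121.6, -286.6)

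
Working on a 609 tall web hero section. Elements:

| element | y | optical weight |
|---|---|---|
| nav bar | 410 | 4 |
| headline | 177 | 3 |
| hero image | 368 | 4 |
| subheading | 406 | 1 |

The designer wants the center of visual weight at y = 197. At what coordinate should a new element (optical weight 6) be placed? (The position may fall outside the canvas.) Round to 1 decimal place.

y ≈ -83.8

New total weight: (4 + 3 + 4 + 1) + 6 = 18.
y: target moment 18×197 = 3546; current 4·410 + 3·177 + 4·368 + 1·406 = 4049; the new element supplies -503, so y = -503/6 ≈ -83.83.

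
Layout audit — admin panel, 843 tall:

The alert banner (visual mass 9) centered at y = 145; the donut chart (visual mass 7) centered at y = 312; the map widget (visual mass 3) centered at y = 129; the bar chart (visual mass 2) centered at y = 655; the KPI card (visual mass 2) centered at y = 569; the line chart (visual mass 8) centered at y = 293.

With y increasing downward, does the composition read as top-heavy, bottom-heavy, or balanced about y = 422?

Σw = 9 + 7 + 3 + 2 + 2 + 8 = 31.
Σw·y = 9·145 + 7·312 + 3·129 + 2·655 + 2·569 + 8·293 = 8668, so ȳ = 8668/31 ≈ 279.61.
279.6 vs midline 422 → top-heavy.

top-heavy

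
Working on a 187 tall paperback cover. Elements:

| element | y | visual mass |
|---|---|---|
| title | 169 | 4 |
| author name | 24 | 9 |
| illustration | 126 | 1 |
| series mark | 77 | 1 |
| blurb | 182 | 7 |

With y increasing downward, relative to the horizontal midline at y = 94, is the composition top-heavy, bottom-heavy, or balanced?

Weights sum to 4 + 9 + 1 + 1 + 7 = 22.
y-moment: 4·169 + 9·24 + 1·126 + 1·77 + 7·182 = 2369; centroid 2369/22 ≈ 107.68.
107.7 lies below (larger y than) the midline 94, so the layout is bottom-heavy.

bottom-heavy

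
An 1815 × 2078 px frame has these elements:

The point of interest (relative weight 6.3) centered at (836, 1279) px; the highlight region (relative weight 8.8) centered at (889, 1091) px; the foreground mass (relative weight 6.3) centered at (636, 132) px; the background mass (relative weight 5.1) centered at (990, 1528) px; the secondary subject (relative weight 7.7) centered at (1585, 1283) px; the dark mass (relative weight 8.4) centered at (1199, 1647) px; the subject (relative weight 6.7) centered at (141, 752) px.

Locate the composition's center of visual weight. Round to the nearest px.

Weights sum to 6.3 + 8.8 + 6.3 + 5.1 + 7.7 + 8.4 + 6.7 = 49.3.
x: moment 45366.6 / weight 49.3 ≈ 920.22
y: moment 55035.2 / weight 49.3 ≈ 1116.33

(920, 1116)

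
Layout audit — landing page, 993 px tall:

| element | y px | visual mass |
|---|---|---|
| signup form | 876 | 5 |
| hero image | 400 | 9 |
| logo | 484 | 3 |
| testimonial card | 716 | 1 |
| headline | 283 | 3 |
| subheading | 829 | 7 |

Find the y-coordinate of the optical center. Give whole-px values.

Σw = 5 + 9 + 3 + 1 + 3 + 7 = 28.
Σw·y = 5·876 + 9·400 + 3·484 + 1·716 + 3·283 + 7·829 = 16800, so ȳ = 16800/28 ≈ 600.00.

y ≈ 600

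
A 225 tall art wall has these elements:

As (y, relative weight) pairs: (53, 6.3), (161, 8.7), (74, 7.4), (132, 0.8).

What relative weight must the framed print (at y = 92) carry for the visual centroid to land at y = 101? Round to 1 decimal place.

w ≈ 5.0

Existing Σw = 23.2 (6.3 + 8.7 + 7.4 + 0.8); existing moment 6.3·53 + 8.7·161 + 7.4·74 + 0.8·132 = 2387.8.
Balance at y = 101 requires (2387.8 + w·92) / (23.2 + w) = 101.
So w = (101·23.2 − 2387.8)/(92 − 101) = -44.6/-9 ≈ 4.96.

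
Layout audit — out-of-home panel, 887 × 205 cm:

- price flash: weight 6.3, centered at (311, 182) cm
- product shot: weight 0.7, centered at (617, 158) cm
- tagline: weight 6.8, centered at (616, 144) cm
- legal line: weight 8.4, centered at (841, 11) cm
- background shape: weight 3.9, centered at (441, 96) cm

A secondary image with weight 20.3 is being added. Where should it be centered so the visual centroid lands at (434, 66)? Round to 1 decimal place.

(235.1, 17.7)

With the secondary image, Σw becomes 6.3 + 0.7 + 6.8 + 8.4 + 3.9 + 20.3 = 46.4.
Along x: (15364.3 + 20.3·x) / 46.4 = 434 (existing moment 6.3·311 + 0.7·617 + 6.8·616 + 8.4·841 + 3.9·441 = 15364.3) ⇒ x = (20137.6 − 15364.3) / 20.3 ≈ 235.14.
Along y: (2703.2 + 20.3·y) / 46.4 = 66 (existing moment 6.3·182 + 0.7·158 + 6.8·144 + 8.4·11 + 3.9·96 = 2703.2) ⇒ y = (3062.4 − 2703.2) / 20.3 ≈ 17.69.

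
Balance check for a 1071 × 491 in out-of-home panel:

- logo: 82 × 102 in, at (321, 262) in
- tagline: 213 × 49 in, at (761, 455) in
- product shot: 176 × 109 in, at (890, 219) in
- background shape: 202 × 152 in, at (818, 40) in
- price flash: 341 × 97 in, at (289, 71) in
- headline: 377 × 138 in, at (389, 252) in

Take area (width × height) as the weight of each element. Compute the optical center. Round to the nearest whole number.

(537, 181)

Areas → weights: logo 82·102 = 8364, tagline 213·49 = 10437, product shot 176·109 = 19184, background shape 202·152 = 30704, price flash 341·97 = 33077, headline 377·138 = 52026; Σw = 153792.
x-moment: 8364·321 + 10437·761 + 19184·890 + 30704·818 + 33077·289 + 52026·389 = 82614400; centroid 82614400/153792 ≈ 537.18.
y-moment: 8364·262 + 10437·455 + 19184·219 + 30704·40 + 33077·71 + 52026·252 = 27828678; centroid 27828678/153792 ≈ 180.95.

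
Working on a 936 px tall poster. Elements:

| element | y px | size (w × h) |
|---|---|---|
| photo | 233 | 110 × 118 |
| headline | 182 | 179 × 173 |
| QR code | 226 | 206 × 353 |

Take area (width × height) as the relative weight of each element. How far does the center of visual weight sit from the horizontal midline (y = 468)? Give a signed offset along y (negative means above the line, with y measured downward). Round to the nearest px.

≈ -253 px

Areas: photo 110·118 = 12980, headline 179·173 = 30967, QR code 206·353 = 72718. Total weight = 116665.
Σw·y = 12980·233 + 30967·182 + 72718·226 = 25094602, so ȳ = 25094602/116665 ≈ 215.10.
Against y = 468, that's 215.10 − 468 = -252.90.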